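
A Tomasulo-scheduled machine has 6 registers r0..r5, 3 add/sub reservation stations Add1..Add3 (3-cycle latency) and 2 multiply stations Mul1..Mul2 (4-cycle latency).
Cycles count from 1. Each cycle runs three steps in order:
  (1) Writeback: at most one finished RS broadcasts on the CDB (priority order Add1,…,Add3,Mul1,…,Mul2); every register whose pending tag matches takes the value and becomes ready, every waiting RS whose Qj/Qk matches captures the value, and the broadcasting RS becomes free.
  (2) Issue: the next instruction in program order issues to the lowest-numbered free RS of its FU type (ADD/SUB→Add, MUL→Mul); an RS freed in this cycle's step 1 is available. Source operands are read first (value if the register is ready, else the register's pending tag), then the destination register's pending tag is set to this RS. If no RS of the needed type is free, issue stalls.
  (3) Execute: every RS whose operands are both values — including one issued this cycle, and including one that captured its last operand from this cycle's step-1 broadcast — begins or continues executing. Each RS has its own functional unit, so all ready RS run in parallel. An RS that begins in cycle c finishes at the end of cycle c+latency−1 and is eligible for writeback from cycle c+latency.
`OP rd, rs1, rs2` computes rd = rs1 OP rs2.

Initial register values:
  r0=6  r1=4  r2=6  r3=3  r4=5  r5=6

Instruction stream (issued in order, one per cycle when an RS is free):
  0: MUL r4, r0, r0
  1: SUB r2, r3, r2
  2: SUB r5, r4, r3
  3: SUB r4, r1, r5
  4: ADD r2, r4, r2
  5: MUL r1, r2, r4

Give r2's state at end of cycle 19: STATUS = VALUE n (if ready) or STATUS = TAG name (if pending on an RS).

  c1: issue MUL r4<-Mul1  regs: r0:6,r1:4,r2:6,r3:3,r4:Mul1,r5:6
  c2: issue SUB r2<-Add1  regs: r0:6,r1:4,r2:Add1,r3:3,r4:Mul1,r5:6
  c3: issue SUB r5<-Add2  regs: r0:6,r1:4,r2:Add1,r3:3,r4:Mul1,r5:Add2
  c4: issue SUB r4<-Add3  regs: r0:6,r1:4,r2:Add1,r3:3,r4:Add3,r5:Add2
  c5: CDB Add1=-3; issue ADD r2<-Add1  regs: r0:6,r1:4,r2:Add1,r3:3,r4:Add3,r5:Add2
  c6: CDB Mul1=36; issue MUL r1<-Mul1  regs: r0:6,r1:Mul1,r2:Add1,r3:3,r4:Add3,r5:Add2
  c7: -  regs: r0:6,r1:Mul1,r2:Add1,r3:3,r4:Add3,r5:Add2
  c8: -  regs: r0:6,r1:Mul1,r2:Add1,r3:3,r4:Add3,r5:Add2
  c9: CDB Add2=33  regs: r0:6,r1:Mul1,r2:Add1,r3:3,r4:Add3,r5:33
  c10: -  regs: r0:6,r1:Mul1,r2:Add1,r3:3,r4:Add3,r5:33
  c11: -  regs: r0:6,r1:Mul1,r2:Add1,r3:3,r4:Add3,r5:33
  c12: CDB Add3=-29  regs: r0:6,r1:Mul1,r2:Add1,r3:3,r4:-29,r5:33
  c13: -  regs: r0:6,r1:Mul1,r2:Add1,r3:3,r4:-29,r5:33
  c14: -  regs: r0:6,r1:Mul1,r2:Add1,r3:3,r4:-29,r5:33
  c15: CDB Add1=-32  regs: r0:6,r1:Mul1,r2:-32,r3:3,r4:-29,r5:33
  c16: -  regs: r0:6,r1:Mul1,r2:-32,r3:3,r4:-29,r5:33
  c17: -  regs: r0:6,r1:Mul1,r2:-32,r3:3,r4:-29,r5:33
  c18: -  regs: r0:6,r1:Mul1,r2:-32,r3:3,r4:-29,r5:33
  c19: CDB Mul1=928  regs: r0:6,r1:928,r2:-32,r3:3,r4:-29,r5:33

STATUS = VALUE -32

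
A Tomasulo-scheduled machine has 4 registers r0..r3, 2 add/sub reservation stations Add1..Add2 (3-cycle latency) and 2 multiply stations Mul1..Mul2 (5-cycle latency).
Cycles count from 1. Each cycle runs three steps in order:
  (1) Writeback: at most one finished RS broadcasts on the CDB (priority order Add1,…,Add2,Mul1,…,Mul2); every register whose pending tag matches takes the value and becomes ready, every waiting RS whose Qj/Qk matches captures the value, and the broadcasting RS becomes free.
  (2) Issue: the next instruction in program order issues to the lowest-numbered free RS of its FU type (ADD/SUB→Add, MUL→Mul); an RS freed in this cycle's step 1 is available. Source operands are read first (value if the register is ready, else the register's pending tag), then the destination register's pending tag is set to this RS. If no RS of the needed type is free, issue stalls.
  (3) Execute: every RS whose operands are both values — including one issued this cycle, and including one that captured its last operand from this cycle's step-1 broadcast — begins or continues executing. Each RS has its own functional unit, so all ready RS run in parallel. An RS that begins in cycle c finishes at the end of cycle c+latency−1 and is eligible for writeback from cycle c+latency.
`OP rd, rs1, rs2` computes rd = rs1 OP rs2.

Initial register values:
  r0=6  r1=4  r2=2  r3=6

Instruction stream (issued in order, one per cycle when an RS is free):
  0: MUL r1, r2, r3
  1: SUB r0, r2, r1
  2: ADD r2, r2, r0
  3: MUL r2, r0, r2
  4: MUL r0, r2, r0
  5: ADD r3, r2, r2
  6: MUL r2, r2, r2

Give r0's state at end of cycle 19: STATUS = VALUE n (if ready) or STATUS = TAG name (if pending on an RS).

STATUS = TAG Mul1

  c1: issue MUL r1<-Mul1  regs: r0:6,r1:Mul1,r2:2,r3:6
  c2: issue SUB r0<-Add1  regs: r0:Add1,r1:Mul1,r2:2,r3:6
  c3: issue ADD r2<-Add2  regs: r0:Add1,r1:Mul1,r2:Add2,r3:6
  c4: issue MUL r2<-Mul2  regs: r0:Add1,r1:Mul1,r2:Mul2,r3:6
  c5: stall  regs: r0:Add1,r1:Mul1,r2:Mul2,r3:6
  c6: CDB Mul1=12; issue MUL r0<-Mul1  regs: r0:Mul1,r1:12,r2:Mul2,r3:6
  c7: stall  regs: r0:Mul1,r1:12,r2:Mul2,r3:6
  c8: stall  regs: r0:Mul1,r1:12,r2:Mul2,r3:6
  c9: CDB Add1=-10; issue ADD r3<-Add1  regs: r0:Mul1,r1:12,r2:Mul2,r3:Add1
  c10: stall  regs: r0:Mul1,r1:12,r2:Mul2,r3:Add1
  c11: stall  regs: r0:Mul1,r1:12,r2:Mul2,r3:Add1
  c12: CDB Add2=-8; stall  regs: r0:Mul1,r1:12,r2:Mul2,r3:Add1
  c13: stall  regs: r0:Mul1,r1:12,r2:Mul2,r3:Add1
  c14: stall  regs: r0:Mul1,r1:12,r2:Mul2,r3:Add1
  c15: stall  regs: r0:Mul1,r1:12,r2:Mul2,r3:Add1
  c16: stall  regs: r0:Mul1,r1:12,r2:Mul2,r3:Add1
  c17: CDB Mul2=80; issue MUL r2<-Mul2  regs: r0:Mul1,r1:12,r2:Mul2,r3:Add1
  c18: -  regs: r0:Mul1,r1:12,r2:Mul2,r3:Add1
  c19: -  regs: r0:Mul1,r1:12,r2:Mul2,r3:Add1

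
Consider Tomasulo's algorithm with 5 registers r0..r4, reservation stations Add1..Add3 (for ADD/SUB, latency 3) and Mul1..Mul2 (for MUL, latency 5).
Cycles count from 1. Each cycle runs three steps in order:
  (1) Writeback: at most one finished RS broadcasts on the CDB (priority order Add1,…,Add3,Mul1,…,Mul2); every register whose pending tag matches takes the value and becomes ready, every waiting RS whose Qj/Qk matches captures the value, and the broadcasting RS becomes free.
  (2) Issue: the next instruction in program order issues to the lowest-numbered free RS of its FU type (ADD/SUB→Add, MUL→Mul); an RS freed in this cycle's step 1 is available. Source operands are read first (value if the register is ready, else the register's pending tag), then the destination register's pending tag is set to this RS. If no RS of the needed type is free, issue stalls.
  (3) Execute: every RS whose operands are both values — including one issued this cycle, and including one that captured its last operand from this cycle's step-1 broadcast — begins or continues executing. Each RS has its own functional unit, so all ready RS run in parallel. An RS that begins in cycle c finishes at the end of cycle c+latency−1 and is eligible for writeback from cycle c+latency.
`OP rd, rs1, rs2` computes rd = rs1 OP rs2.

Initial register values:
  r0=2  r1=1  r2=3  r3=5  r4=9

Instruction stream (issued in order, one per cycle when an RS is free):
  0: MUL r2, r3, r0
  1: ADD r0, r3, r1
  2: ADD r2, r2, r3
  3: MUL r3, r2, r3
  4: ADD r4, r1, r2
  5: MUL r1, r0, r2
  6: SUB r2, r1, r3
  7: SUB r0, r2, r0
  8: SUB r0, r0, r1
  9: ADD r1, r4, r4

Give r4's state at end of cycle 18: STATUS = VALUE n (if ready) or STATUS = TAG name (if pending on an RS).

  c1: issue MUL r2<-Mul1  regs: r0:2,r1:1,r2:Mul1,r3:5,r4:9
  c2: issue ADD r0<-Add1  regs: r0:Add1,r1:1,r2:Mul1,r3:5,r4:9
  c3: issue ADD r2<-Add2  regs: r0:Add1,r1:1,r2:Add2,r3:5,r4:9
  c4: issue MUL r3<-Mul2  regs: r0:Add1,r1:1,r2:Add2,r3:Mul2,r4:9
  c5: CDB Add1=6; issue ADD r4<-Add1  regs: r0:6,r1:1,r2:Add2,r3:Mul2,r4:Add1
  c6: CDB Mul1=10; issue MUL r1<-Mul1  regs: r0:6,r1:Mul1,r2:Add2,r3:Mul2,r4:Add1
  c7: issue SUB r2<-Add3  regs: r0:6,r1:Mul1,r2:Add3,r3:Mul2,r4:Add1
  c8: stall  regs: r0:6,r1:Mul1,r2:Add3,r3:Mul2,r4:Add1
  c9: CDB Add2=15; issue SUB r0<-Add2  regs: r0:Add2,r1:Mul1,r2:Add3,r3:Mul2,r4:Add1
  c10: stall  regs: r0:Add2,r1:Mul1,r2:Add3,r3:Mul2,r4:Add1
  c11: stall  regs: r0:Add2,r1:Mul1,r2:Add3,r3:Mul2,r4:Add1
  c12: CDB Add1=16; issue SUB r0<-Add1  regs: r0:Add1,r1:Mul1,r2:Add3,r3:Mul2,r4:16
  c13: stall  regs: r0:Add1,r1:Mul1,r2:Add3,r3:Mul2,r4:16
  c14: CDB Mul1=90; stall  regs: r0:Add1,r1:90,r2:Add3,r3:Mul2,r4:16
  c15: CDB Mul2=75; stall  regs: r0:Add1,r1:90,r2:Add3,r3:75,r4:16
  c16: stall  regs: r0:Add1,r1:90,r2:Add3,r3:75,r4:16
  c17: stall  regs: r0:Add1,r1:90,r2:Add3,r3:75,r4:16
  c18: CDB Add3=15; issue ADD r1<-Add3  regs: r0:Add1,r1:Add3,r2:15,r3:75,r4:16

STATUS = VALUE 16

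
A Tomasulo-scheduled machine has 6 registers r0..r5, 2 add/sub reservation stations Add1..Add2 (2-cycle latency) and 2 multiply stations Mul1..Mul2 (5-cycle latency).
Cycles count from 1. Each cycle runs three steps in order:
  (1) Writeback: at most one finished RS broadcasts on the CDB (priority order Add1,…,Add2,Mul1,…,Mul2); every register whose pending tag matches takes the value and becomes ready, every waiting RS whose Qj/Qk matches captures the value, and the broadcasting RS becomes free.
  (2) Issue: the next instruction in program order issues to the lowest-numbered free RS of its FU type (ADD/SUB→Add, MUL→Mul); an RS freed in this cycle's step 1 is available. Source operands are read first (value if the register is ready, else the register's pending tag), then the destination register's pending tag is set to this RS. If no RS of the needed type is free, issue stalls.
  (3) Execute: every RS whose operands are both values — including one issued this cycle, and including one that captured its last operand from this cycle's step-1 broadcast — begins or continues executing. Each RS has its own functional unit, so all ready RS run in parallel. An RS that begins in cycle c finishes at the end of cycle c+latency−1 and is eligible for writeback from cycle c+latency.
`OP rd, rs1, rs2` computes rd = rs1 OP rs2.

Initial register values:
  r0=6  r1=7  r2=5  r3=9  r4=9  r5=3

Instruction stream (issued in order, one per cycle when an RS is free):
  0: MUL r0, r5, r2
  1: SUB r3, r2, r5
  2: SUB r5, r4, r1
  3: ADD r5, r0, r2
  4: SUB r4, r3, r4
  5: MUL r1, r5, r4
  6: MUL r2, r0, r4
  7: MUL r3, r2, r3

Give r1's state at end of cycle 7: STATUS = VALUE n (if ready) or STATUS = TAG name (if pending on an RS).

STATUS = TAG Mul1

cycle 1: issue MUL r0<-Mul1 // r0:Mul1,r1:7,r2:5,r3:9,r4:9,r5:3
cycle 2: issue SUB r3<-Add1 // r0:Mul1,r1:7,r2:5,r3:Add1,r4:9,r5:3
cycle 3: issue SUB r5<-Add2 // r0:Mul1,r1:7,r2:5,r3:Add1,r4:9,r5:Add2
cycle 4: CDB Add1=2; issue ADD r5<-Add1 // r0:Mul1,r1:7,r2:5,r3:2,r4:9,r5:Add1
cycle 5: CDB Add2=2; issue SUB r4<-Add2 // r0:Mul1,r1:7,r2:5,r3:2,r4:Add2,r5:Add1
cycle 6: CDB Mul1=15; issue MUL r1<-Mul1 // r0:15,r1:Mul1,r2:5,r3:2,r4:Add2,r5:Add1
cycle 7: CDB Add2=-7; issue MUL r2<-Mul2 // r0:15,r1:Mul1,r2:Mul2,r3:2,r4:-7,r5:Add1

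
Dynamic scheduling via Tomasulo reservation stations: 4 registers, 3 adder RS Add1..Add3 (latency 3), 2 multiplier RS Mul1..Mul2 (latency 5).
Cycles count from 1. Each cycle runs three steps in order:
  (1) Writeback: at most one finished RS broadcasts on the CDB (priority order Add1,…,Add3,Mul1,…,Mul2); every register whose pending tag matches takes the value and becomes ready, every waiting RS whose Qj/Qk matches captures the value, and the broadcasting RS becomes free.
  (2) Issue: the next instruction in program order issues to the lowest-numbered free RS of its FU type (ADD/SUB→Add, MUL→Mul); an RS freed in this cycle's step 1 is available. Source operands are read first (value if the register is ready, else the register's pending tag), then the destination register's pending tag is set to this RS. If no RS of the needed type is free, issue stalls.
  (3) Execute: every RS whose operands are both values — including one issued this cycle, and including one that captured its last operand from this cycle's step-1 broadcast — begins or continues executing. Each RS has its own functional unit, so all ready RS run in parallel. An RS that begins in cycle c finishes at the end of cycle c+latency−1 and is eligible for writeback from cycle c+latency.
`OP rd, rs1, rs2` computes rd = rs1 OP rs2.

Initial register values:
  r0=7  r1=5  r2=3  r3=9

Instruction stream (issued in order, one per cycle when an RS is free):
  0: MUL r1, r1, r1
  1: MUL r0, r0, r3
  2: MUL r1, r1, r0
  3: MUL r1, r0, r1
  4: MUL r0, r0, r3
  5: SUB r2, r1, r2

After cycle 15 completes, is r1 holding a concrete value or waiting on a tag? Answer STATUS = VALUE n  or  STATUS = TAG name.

STATUS = TAG Mul2

  c1: issue MUL r1<-Mul1  regs: r0:7,r1:Mul1,r2:3,r3:9
  c2: issue MUL r0<-Mul2  regs: r0:Mul2,r1:Mul1,r2:3,r3:9
  c3: stall  regs: r0:Mul2,r1:Mul1,r2:3,r3:9
  c4: stall  regs: r0:Mul2,r1:Mul1,r2:3,r3:9
  c5: stall  regs: r0:Mul2,r1:Mul1,r2:3,r3:9
  c6: CDB Mul1=25; issue MUL r1<-Mul1  regs: r0:Mul2,r1:Mul1,r2:3,r3:9
  c7: CDB Mul2=63; issue MUL r1<-Mul2  regs: r0:63,r1:Mul2,r2:3,r3:9
  c8: stall  regs: r0:63,r1:Mul2,r2:3,r3:9
  c9: stall  regs: r0:63,r1:Mul2,r2:3,r3:9
  c10: stall  regs: r0:63,r1:Mul2,r2:3,r3:9
  c11: stall  regs: r0:63,r1:Mul2,r2:3,r3:9
  c12: CDB Mul1=1575; issue MUL r0<-Mul1  regs: r0:Mul1,r1:Mul2,r2:3,r3:9
  c13: issue SUB r2<-Add1  regs: r0:Mul1,r1:Mul2,r2:Add1,r3:9
  c14: -  regs: r0:Mul1,r1:Mul2,r2:Add1,r3:9
  c15: -  regs: r0:Mul1,r1:Mul2,r2:Add1,r3:9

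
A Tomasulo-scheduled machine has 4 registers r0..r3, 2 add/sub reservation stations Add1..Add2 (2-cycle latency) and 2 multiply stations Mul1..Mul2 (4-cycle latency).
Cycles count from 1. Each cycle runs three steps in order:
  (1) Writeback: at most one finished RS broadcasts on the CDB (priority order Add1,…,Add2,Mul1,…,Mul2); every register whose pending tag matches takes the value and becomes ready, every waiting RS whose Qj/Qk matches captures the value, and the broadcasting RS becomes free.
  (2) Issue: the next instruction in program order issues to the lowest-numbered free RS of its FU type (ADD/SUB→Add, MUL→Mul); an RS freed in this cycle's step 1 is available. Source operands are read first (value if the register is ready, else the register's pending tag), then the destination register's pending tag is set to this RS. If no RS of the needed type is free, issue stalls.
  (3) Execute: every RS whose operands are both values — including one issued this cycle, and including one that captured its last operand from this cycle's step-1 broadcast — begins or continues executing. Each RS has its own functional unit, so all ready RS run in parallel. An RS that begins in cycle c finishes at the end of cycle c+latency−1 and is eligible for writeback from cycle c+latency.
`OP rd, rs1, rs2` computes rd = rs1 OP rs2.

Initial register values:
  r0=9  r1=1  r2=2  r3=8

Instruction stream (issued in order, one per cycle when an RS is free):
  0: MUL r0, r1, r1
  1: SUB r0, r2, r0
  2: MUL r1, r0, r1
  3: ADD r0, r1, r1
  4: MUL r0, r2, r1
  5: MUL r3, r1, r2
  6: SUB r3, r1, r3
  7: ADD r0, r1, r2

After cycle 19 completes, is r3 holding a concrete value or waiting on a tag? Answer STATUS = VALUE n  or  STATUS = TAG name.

STATUS = VALUE -1

  c1: issue MUL r0<-Mul1  regs: r0:Mul1,r1:1,r2:2,r3:8
  c2: issue SUB r0<-Add1  regs: r0:Add1,r1:1,r2:2,r3:8
  c3: issue MUL r1<-Mul2  regs: r0:Add1,r1:Mul2,r2:2,r3:8
  c4: issue ADD r0<-Add2  regs: r0:Add2,r1:Mul2,r2:2,r3:8
  c5: CDB Mul1=1; issue MUL r0<-Mul1  regs: r0:Mul1,r1:Mul2,r2:2,r3:8
  c6: stall  regs: r0:Mul1,r1:Mul2,r2:2,r3:8
  c7: CDB Add1=1; stall  regs: r0:Mul1,r1:Mul2,r2:2,r3:8
  c8: stall  regs: r0:Mul1,r1:Mul2,r2:2,r3:8
  c9: stall  regs: r0:Mul1,r1:Mul2,r2:2,r3:8
  c10: stall  regs: r0:Mul1,r1:Mul2,r2:2,r3:8
  c11: CDB Mul2=1; issue MUL r3<-Mul2  regs: r0:Mul1,r1:1,r2:2,r3:Mul2
  c12: issue SUB r3<-Add1  regs: r0:Mul1,r1:1,r2:2,r3:Add1
  c13: CDB Add2=2; issue ADD r0<-Add2  regs: r0:Add2,r1:1,r2:2,r3:Add1
  c14: -  regs: r0:Add2,r1:1,r2:2,r3:Add1
  c15: CDB Add2=3  regs: r0:3,r1:1,r2:2,r3:Add1
  c16: CDB Mul1=2  regs: r0:3,r1:1,r2:2,r3:Add1
  c17: CDB Mul2=2  regs: r0:3,r1:1,r2:2,r3:Add1
  c18: -  regs: r0:3,r1:1,r2:2,r3:Add1
  c19: CDB Add1=-1  regs: r0:3,r1:1,r2:2,r3:-1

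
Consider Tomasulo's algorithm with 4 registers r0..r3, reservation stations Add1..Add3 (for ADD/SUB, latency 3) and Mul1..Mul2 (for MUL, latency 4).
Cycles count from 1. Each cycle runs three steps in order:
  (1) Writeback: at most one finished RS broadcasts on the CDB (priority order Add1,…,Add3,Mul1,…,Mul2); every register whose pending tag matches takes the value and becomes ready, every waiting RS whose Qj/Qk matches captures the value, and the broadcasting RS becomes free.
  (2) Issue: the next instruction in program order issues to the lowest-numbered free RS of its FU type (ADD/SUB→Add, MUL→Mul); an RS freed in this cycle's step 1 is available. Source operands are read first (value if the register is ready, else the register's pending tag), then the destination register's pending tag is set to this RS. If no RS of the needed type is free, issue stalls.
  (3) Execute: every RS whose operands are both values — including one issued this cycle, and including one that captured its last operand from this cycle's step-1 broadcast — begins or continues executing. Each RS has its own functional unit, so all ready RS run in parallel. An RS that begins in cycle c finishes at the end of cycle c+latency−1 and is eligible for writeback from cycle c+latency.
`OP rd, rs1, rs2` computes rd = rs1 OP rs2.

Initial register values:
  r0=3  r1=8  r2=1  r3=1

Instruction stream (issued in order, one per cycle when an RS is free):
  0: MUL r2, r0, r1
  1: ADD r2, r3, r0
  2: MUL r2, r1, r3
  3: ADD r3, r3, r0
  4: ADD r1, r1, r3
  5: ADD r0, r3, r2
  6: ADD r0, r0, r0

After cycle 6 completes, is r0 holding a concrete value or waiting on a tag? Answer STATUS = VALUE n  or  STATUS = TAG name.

STATUS = TAG Add3

c1: issue MUL r2<-Mul1 | r0:3,r1:8,r2:Mul1,r3:1
c2: issue ADD r2<-Add1 | r0:3,r1:8,r2:Add1,r3:1
c3: issue MUL r2<-Mul2 | r0:3,r1:8,r2:Mul2,r3:1
c4: issue ADD r3<-Add2 | r0:3,r1:8,r2:Mul2,r3:Add2
c5: CDB Add1=4; issue ADD r1<-Add1 | r0:3,r1:Add1,r2:Mul2,r3:Add2
c6: CDB Mul1=24; issue ADD r0<-Add3 | r0:Add3,r1:Add1,r2:Mul2,r3:Add2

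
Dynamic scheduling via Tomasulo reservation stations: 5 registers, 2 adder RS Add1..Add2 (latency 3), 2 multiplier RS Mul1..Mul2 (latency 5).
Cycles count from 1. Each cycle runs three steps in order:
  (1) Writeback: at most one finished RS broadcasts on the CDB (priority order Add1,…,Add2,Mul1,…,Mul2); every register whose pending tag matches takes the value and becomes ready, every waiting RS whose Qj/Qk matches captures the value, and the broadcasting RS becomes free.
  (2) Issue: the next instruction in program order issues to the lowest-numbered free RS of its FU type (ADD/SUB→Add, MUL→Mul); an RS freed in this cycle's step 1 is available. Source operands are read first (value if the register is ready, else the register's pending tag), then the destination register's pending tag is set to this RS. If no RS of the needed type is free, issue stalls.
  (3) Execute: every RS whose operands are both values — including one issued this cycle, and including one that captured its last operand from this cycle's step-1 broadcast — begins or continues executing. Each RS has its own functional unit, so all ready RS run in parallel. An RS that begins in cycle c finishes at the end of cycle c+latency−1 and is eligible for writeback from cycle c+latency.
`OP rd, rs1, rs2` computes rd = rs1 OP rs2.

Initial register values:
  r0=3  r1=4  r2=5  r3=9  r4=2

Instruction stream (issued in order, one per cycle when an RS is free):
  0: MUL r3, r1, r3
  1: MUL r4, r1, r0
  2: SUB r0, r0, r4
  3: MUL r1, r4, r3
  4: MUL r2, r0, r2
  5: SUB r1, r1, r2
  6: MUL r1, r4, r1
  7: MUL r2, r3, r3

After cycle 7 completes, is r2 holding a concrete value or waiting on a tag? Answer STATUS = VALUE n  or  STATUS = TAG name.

STATUS = TAG Mul2

c1: issue MUL r3<-Mul1 | r0:3,r1:4,r2:5,r3:Mul1,r4:2
c2: issue MUL r4<-Mul2 | r0:3,r1:4,r2:5,r3:Mul1,r4:Mul2
c3: issue SUB r0<-Add1 | r0:Add1,r1:4,r2:5,r3:Mul1,r4:Mul2
c4: stall | r0:Add1,r1:4,r2:5,r3:Mul1,r4:Mul2
c5: stall | r0:Add1,r1:4,r2:5,r3:Mul1,r4:Mul2
c6: CDB Mul1=36; issue MUL r1<-Mul1 | r0:Add1,r1:Mul1,r2:5,r3:36,r4:Mul2
c7: CDB Mul2=12; issue MUL r2<-Mul2 | r0:Add1,r1:Mul1,r2:Mul2,r3:36,r4:12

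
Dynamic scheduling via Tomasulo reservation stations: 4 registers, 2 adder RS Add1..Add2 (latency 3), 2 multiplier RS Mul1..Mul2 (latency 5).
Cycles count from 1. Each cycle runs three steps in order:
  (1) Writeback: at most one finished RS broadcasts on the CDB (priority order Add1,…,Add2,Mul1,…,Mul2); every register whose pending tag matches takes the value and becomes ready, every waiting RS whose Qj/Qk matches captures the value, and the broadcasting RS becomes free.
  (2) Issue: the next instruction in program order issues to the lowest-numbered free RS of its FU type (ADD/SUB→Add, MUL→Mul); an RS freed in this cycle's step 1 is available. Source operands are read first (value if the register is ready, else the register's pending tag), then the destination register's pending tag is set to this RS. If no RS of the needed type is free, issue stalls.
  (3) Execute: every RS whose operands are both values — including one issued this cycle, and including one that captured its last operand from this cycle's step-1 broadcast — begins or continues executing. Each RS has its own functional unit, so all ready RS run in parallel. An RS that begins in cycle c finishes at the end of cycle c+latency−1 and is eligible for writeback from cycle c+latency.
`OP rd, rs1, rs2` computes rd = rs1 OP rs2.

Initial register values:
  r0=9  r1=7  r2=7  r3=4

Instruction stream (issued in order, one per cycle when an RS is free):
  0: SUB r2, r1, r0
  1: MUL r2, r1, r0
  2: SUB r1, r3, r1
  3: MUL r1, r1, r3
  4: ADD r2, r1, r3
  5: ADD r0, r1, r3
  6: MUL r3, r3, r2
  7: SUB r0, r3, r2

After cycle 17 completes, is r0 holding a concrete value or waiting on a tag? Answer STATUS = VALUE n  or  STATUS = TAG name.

  c1: issue SUB r2<-Add1  regs: r0:9,r1:7,r2:Add1,r3:4
  c2: issue MUL r2<-Mul1  regs: r0:9,r1:7,r2:Mul1,r3:4
  c3: issue SUB r1<-Add2  regs: r0:9,r1:Add2,r2:Mul1,r3:4
  c4: CDB Add1=-2; issue MUL r1<-Mul2  regs: r0:9,r1:Mul2,r2:Mul1,r3:4
  c5: issue ADD r2<-Add1  regs: r0:9,r1:Mul2,r2:Add1,r3:4
  c6: CDB Add2=-3; issue ADD r0<-Add2  regs: r0:Add2,r1:Mul2,r2:Add1,r3:4
  c7: CDB Mul1=63; issue MUL r3<-Mul1  regs: r0:Add2,r1:Mul2,r2:Add1,r3:Mul1
  c8: stall  regs: r0:Add2,r1:Mul2,r2:Add1,r3:Mul1
  c9: stall  regs: r0:Add2,r1:Mul2,r2:Add1,r3:Mul1
  c10: stall  regs: r0:Add2,r1:Mul2,r2:Add1,r3:Mul1
  c11: CDB Mul2=-12; stall  regs: r0:Add2,r1:-12,r2:Add1,r3:Mul1
  c12: stall  regs: r0:Add2,r1:-12,r2:Add1,r3:Mul1
  c13: stall  regs: r0:Add2,r1:-12,r2:Add1,r3:Mul1
  c14: CDB Add1=-8; issue SUB r0<-Add1  regs: r0:Add1,r1:-12,r2:-8,r3:Mul1
  c15: CDB Add2=-8  regs: r0:Add1,r1:-12,r2:-8,r3:Mul1
  c16: -  regs: r0:Add1,r1:-12,r2:-8,r3:Mul1
  c17: -  regs: r0:Add1,r1:-12,r2:-8,r3:Mul1

STATUS = TAG Add1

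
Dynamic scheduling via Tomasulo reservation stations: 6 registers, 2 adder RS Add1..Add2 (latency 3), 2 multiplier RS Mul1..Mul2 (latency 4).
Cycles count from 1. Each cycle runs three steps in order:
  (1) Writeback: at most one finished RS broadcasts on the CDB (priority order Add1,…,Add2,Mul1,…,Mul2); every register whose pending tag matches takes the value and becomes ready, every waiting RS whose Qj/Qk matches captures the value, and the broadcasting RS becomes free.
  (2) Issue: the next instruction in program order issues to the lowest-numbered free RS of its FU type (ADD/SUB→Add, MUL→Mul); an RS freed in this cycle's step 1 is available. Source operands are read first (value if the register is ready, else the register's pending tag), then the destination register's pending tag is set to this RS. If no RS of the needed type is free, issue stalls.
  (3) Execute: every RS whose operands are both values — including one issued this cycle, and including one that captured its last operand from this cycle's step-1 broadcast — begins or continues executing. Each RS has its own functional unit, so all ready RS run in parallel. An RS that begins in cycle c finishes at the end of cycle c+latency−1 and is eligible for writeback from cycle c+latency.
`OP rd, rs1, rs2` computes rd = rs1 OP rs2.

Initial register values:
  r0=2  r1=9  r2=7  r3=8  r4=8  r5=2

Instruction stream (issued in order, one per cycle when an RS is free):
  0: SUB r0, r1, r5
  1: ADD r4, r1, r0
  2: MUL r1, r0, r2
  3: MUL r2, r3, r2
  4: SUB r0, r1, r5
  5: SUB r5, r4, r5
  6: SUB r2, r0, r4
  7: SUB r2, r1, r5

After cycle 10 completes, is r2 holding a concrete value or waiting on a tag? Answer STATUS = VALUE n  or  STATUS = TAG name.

STATUS = TAG Add2

cycle 1: issue SUB r0<-Add1 // r0:Add1,r1:9,r2:7,r3:8,r4:8,r5:2
cycle 2: issue ADD r4<-Add2 // r0:Add1,r1:9,r2:7,r3:8,r4:Add2,r5:2
cycle 3: issue MUL r1<-Mul1 // r0:Add1,r1:Mul1,r2:7,r3:8,r4:Add2,r5:2
cycle 4: CDB Add1=7; issue MUL r2<-Mul2 // r0:7,r1:Mul1,r2:Mul2,r3:8,r4:Add2,r5:2
cycle 5: issue SUB r0<-Add1 // r0:Add1,r1:Mul1,r2:Mul2,r3:8,r4:Add2,r5:2
cycle 6: stall // r0:Add1,r1:Mul1,r2:Mul2,r3:8,r4:Add2,r5:2
cycle 7: CDB Add2=16; issue SUB r5<-Add2 // r0:Add1,r1:Mul1,r2:Mul2,r3:8,r4:16,r5:Add2
cycle 8: CDB Mul1=49; stall // r0:Add1,r1:49,r2:Mul2,r3:8,r4:16,r5:Add2
cycle 9: CDB Mul2=56; stall // r0:Add1,r1:49,r2:56,r3:8,r4:16,r5:Add2
cycle 10: CDB Add2=14; issue SUB r2<-Add2 // r0:Add1,r1:49,r2:Add2,r3:8,r4:16,r5:14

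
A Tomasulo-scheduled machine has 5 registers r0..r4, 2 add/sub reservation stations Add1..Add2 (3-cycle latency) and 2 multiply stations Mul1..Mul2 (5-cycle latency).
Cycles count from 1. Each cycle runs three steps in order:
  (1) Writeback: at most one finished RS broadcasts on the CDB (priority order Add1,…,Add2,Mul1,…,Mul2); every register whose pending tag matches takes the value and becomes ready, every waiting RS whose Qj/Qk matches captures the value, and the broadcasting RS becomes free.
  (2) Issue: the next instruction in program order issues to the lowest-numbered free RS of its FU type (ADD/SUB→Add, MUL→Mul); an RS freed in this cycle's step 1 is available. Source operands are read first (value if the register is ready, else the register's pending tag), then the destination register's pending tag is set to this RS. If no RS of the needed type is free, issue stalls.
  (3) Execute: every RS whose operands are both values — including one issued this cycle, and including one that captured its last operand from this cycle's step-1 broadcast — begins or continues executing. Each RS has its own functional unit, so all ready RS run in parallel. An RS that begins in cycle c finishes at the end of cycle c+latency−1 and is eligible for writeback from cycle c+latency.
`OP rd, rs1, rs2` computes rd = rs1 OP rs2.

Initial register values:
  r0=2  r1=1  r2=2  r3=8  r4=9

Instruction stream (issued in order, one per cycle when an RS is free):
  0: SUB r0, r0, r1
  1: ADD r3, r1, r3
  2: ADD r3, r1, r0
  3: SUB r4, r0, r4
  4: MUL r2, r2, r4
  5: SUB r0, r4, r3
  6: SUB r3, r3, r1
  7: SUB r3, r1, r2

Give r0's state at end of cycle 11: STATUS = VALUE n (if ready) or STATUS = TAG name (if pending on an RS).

c1: issue SUB r0<-Add1 | r0:Add1,r1:1,r2:2,r3:8,r4:9
c2: issue ADD r3<-Add2 | r0:Add1,r1:1,r2:2,r3:Add2,r4:9
c3: stall | r0:Add1,r1:1,r2:2,r3:Add2,r4:9
c4: CDB Add1=1; issue ADD r3<-Add1 | r0:1,r1:1,r2:2,r3:Add1,r4:9
c5: CDB Add2=9; issue SUB r4<-Add2 | r0:1,r1:1,r2:2,r3:Add1,r4:Add2
c6: issue MUL r2<-Mul1 | r0:1,r1:1,r2:Mul1,r3:Add1,r4:Add2
c7: CDB Add1=2; issue SUB r0<-Add1 | r0:Add1,r1:1,r2:Mul1,r3:2,r4:Add2
c8: CDB Add2=-8; issue SUB r3<-Add2 | r0:Add1,r1:1,r2:Mul1,r3:Add2,r4:-8
c9: stall | r0:Add1,r1:1,r2:Mul1,r3:Add2,r4:-8
c10: stall | r0:Add1,r1:1,r2:Mul1,r3:Add2,r4:-8
c11: CDB Add1=-10; issue SUB r3<-Add1 | r0:-10,r1:1,r2:Mul1,r3:Add1,r4:-8

STATUS = VALUE -10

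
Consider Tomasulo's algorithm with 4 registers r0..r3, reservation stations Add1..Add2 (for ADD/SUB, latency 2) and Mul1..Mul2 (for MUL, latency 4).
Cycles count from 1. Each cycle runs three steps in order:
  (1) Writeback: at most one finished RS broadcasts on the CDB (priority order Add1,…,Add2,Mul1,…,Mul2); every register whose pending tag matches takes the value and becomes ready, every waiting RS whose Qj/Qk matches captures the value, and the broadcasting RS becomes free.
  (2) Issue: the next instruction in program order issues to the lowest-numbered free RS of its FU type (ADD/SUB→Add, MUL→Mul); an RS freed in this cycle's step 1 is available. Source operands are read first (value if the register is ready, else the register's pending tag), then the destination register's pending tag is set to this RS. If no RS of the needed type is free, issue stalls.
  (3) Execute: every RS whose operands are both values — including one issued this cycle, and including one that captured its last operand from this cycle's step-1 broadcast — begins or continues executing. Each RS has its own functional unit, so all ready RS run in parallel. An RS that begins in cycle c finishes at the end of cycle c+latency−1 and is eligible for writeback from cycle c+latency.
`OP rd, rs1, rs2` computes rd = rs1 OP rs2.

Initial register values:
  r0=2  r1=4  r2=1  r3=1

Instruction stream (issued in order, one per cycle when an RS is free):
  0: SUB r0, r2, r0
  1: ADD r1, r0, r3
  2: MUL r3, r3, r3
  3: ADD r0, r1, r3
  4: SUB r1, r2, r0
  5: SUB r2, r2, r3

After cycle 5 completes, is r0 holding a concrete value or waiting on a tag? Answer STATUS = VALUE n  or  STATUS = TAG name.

STATUS = TAG Add1

c1: issue SUB r0<-Add1 | r0:Add1,r1:4,r2:1,r3:1
c2: issue ADD r1<-Add2 | r0:Add1,r1:Add2,r2:1,r3:1
c3: CDB Add1=-1; issue MUL r3<-Mul1 | r0:-1,r1:Add2,r2:1,r3:Mul1
c4: issue ADD r0<-Add1 | r0:Add1,r1:Add2,r2:1,r3:Mul1
c5: CDB Add2=0; issue SUB r1<-Add2 | r0:Add1,r1:Add2,r2:1,r3:Mul1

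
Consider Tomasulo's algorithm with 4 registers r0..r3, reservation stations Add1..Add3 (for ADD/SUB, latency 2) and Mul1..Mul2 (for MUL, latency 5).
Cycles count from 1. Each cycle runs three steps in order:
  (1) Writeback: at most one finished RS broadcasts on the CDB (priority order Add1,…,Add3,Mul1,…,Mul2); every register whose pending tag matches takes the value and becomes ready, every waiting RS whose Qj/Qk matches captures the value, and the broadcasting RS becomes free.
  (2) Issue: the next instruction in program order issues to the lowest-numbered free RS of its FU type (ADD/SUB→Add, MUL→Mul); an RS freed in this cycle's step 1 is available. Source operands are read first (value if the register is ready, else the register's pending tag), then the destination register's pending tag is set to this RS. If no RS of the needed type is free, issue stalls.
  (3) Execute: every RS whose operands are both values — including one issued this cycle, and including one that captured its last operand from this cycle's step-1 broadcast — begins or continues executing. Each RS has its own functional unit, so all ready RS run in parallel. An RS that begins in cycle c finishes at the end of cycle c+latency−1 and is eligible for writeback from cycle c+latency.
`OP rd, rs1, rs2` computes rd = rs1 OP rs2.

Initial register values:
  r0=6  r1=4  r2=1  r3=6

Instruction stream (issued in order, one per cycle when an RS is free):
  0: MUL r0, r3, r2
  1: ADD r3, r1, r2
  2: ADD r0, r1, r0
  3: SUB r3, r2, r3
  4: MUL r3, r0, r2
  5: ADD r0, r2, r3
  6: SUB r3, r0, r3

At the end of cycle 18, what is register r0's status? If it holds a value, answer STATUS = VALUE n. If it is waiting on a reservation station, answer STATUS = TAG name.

STATUS = VALUE 11

c1: issue MUL r0<-Mul1 | r0:Mul1,r1:4,r2:1,r3:6
c2: issue ADD r3<-Add1 | r0:Mul1,r1:4,r2:1,r3:Add1
c3: issue ADD r0<-Add2 | r0:Add2,r1:4,r2:1,r3:Add1
c4: CDB Add1=5; issue SUB r3<-Add1 | r0:Add2,r1:4,r2:1,r3:Add1
c5: issue MUL r3<-Mul2 | r0:Add2,r1:4,r2:1,r3:Mul2
c6: CDB Add1=-4; issue ADD r0<-Add1 | r0:Add1,r1:4,r2:1,r3:Mul2
c7: CDB Mul1=6; issue SUB r3<-Add3 | r0:Add1,r1:4,r2:1,r3:Add3
c8: - | r0:Add1,r1:4,r2:1,r3:Add3
c9: CDB Add2=10 | r0:Add1,r1:4,r2:1,r3:Add3
c10: - | r0:Add1,r1:4,r2:1,r3:Add3
c11: - | r0:Add1,r1:4,r2:1,r3:Add3
c12: - | r0:Add1,r1:4,r2:1,r3:Add3
c13: - | r0:Add1,r1:4,r2:1,r3:Add3
c14: CDB Mul2=10 | r0:Add1,r1:4,r2:1,r3:Add3
c15: - | r0:Add1,r1:4,r2:1,r3:Add3
c16: CDB Add1=11 | r0:11,r1:4,r2:1,r3:Add3
c17: - | r0:11,r1:4,r2:1,r3:Add3
c18: CDB Add3=1 | r0:11,r1:4,r2:1,r3:1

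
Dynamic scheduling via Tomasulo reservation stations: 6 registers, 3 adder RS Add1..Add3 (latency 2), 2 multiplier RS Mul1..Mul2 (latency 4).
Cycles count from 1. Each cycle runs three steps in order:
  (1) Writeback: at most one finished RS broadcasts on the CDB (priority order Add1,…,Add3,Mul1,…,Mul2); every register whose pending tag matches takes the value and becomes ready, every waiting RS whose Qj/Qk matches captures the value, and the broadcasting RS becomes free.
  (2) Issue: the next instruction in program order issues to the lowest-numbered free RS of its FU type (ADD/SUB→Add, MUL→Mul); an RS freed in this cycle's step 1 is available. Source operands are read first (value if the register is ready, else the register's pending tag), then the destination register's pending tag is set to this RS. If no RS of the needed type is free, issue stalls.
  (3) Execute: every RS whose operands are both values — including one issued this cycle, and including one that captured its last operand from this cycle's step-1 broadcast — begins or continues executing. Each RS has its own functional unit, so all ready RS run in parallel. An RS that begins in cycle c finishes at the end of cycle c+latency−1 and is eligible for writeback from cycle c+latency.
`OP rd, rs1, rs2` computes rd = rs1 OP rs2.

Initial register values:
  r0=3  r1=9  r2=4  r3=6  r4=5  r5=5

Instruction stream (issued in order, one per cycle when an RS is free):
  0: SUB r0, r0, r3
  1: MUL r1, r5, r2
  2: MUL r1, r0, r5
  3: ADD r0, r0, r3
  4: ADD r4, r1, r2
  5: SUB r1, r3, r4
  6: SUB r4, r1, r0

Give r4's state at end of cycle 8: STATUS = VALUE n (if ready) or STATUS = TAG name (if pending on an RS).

cycle 1: issue SUB r0<-Add1 // r0:Add1,r1:9,r2:4,r3:6,r4:5,r5:5
cycle 2: issue MUL r1<-Mul1 // r0:Add1,r1:Mul1,r2:4,r3:6,r4:5,r5:5
cycle 3: CDB Add1=-3; issue MUL r1<-Mul2 // r0:-3,r1:Mul2,r2:4,r3:6,r4:5,r5:5
cycle 4: issue ADD r0<-Add1 // r0:Add1,r1:Mul2,r2:4,r3:6,r4:5,r5:5
cycle 5: issue ADD r4<-Add2 // r0:Add1,r1:Mul2,r2:4,r3:6,r4:Add2,r5:5
cycle 6: CDB Add1=3; issue SUB r1<-Add1 // r0:3,r1:Add1,r2:4,r3:6,r4:Add2,r5:5
cycle 7: CDB Mul1=20; issue SUB r4<-Add3 // r0:3,r1:Add1,r2:4,r3:6,r4:Add3,r5:5
cycle 8: CDB Mul2=-15 // r0:3,r1:Add1,r2:4,r3:6,r4:Add3,r5:5

STATUS = TAG Add3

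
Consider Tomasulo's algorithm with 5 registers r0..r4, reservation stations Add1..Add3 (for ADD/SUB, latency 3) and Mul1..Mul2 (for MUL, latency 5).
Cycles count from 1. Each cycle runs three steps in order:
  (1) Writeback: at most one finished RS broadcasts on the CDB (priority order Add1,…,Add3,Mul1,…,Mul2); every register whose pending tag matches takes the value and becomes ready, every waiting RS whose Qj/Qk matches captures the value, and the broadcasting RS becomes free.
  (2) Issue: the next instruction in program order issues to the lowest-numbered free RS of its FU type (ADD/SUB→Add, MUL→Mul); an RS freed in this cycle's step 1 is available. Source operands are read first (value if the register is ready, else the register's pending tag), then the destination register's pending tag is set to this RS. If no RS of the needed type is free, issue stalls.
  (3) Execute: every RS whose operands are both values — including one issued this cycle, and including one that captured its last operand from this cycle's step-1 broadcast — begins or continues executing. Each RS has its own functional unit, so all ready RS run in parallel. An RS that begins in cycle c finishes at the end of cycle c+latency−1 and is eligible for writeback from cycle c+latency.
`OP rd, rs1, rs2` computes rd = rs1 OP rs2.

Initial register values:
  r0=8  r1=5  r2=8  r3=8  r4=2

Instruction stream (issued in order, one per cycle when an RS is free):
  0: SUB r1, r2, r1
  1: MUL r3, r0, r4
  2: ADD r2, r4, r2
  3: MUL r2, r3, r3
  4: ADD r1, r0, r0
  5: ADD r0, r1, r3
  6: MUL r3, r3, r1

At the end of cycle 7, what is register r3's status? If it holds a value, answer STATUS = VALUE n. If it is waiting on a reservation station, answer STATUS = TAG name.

c1: issue SUB r1<-Add1 | r0:8,r1:Add1,r2:8,r3:8,r4:2
c2: issue MUL r3<-Mul1 | r0:8,r1:Add1,r2:8,r3:Mul1,r4:2
c3: issue ADD r2<-Add2 | r0:8,r1:Add1,r2:Add2,r3:Mul1,r4:2
c4: CDB Add1=3; issue MUL r2<-Mul2 | r0:8,r1:3,r2:Mul2,r3:Mul1,r4:2
c5: issue ADD r1<-Add1 | r0:8,r1:Add1,r2:Mul2,r3:Mul1,r4:2
c6: CDB Add2=10; issue ADD r0<-Add2 | r0:Add2,r1:Add1,r2:Mul2,r3:Mul1,r4:2
c7: CDB Mul1=16; issue MUL r3<-Mul1 | r0:Add2,r1:Add1,r2:Mul2,r3:Mul1,r4:2

STATUS = TAG Mul1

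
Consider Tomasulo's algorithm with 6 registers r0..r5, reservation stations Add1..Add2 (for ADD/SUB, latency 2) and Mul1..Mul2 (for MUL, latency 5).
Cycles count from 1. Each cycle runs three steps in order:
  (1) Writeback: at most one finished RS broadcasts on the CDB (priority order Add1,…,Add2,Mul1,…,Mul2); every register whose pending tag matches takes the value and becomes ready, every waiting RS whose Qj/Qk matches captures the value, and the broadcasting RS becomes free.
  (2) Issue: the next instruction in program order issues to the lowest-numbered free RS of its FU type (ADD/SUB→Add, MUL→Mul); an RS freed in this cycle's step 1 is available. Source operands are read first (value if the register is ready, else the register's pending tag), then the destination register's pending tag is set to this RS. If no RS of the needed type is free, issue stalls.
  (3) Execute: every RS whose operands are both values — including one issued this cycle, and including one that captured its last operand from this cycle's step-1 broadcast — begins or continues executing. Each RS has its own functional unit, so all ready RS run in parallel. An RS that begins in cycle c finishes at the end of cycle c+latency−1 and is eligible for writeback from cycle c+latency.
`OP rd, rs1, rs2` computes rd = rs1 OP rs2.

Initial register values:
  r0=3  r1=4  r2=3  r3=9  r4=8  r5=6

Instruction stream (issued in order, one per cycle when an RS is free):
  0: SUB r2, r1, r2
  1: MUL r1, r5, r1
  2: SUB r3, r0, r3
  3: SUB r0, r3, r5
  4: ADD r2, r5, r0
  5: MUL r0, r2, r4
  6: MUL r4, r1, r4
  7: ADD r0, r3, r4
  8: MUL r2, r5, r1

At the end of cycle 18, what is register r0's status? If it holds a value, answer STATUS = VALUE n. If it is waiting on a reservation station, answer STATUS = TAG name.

c1: issue SUB r2<-Add1 | r0:3,r1:4,r2:Add1,r3:9,r4:8,r5:6
c2: issue MUL r1<-Mul1 | r0:3,r1:Mul1,r2:Add1,r3:9,r4:8,r5:6
c3: CDB Add1=1; issue SUB r3<-Add1 | r0:3,r1:Mul1,r2:1,r3:Add1,r4:8,r5:6
c4: issue SUB r0<-Add2 | r0:Add2,r1:Mul1,r2:1,r3:Add1,r4:8,r5:6
c5: CDB Add1=-6; issue ADD r2<-Add1 | r0:Add2,r1:Mul1,r2:Add1,r3:-6,r4:8,r5:6
c6: issue MUL r0<-Mul2 | r0:Mul2,r1:Mul1,r2:Add1,r3:-6,r4:8,r5:6
c7: CDB Add2=-12; stall | r0:Mul2,r1:Mul1,r2:Add1,r3:-6,r4:8,r5:6
c8: CDB Mul1=24; issue MUL r4<-Mul1 | r0:Mul2,r1:24,r2:Add1,r3:-6,r4:Mul1,r5:6
c9: CDB Add1=-6; issue ADD r0<-Add1 | r0:Add1,r1:24,r2:-6,r3:-6,r4:Mul1,r5:6
c10: stall | r0:Add1,r1:24,r2:-6,r3:-6,r4:Mul1,r5:6
c11: stall | r0:Add1,r1:24,r2:-6,r3:-6,r4:Mul1,r5:6
c12: stall | r0:Add1,r1:24,r2:-6,r3:-6,r4:Mul1,r5:6
c13: CDB Mul1=192; issue MUL r2<-Mul1 | r0:Add1,r1:24,r2:Mul1,r3:-6,r4:192,r5:6
c14: CDB Mul2=-48 | r0:Add1,r1:24,r2:Mul1,r3:-6,r4:192,r5:6
c15: CDB Add1=186 | r0:186,r1:24,r2:Mul1,r3:-6,r4:192,r5:6
c16: - | r0:186,r1:24,r2:Mul1,r3:-6,r4:192,r5:6
c17: - | r0:186,r1:24,r2:Mul1,r3:-6,r4:192,r5:6
c18: CDB Mul1=144 | r0:186,r1:24,r2:144,r3:-6,r4:192,r5:6

STATUS = VALUE 186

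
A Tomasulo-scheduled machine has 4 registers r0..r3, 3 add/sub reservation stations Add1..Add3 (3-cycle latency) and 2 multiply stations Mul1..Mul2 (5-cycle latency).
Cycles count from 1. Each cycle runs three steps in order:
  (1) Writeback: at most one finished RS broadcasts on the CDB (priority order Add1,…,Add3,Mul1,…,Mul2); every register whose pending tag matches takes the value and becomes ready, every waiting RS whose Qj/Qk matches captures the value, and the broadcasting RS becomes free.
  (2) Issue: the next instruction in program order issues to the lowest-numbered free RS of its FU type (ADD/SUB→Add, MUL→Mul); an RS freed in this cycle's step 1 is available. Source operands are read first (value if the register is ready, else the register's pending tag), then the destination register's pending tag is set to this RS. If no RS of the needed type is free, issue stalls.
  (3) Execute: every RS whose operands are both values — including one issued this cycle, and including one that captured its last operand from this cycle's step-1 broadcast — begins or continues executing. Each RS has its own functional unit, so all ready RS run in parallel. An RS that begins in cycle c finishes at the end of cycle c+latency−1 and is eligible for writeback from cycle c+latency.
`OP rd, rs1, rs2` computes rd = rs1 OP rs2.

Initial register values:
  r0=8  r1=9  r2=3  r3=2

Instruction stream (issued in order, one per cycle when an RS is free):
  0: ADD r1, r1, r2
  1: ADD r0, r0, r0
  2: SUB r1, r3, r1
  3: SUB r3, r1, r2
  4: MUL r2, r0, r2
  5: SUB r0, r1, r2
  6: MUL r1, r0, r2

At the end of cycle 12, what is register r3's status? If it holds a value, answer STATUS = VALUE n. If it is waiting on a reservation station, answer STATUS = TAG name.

  c1: issue ADD r1<-Add1  regs: r0:8,r1:Add1,r2:3,r3:2
  c2: issue ADD r0<-Add2  regs: r0:Add2,r1:Add1,r2:3,r3:2
  c3: issue SUB r1<-Add3  regs: r0:Add2,r1:Add3,r2:3,r3:2
  c4: CDB Add1=12; issue SUB r3<-Add1  regs: r0:Add2,r1:Add3,r2:3,r3:Add1
  c5: CDB Add2=16; issue MUL r2<-Mul1  regs: r0:16,r1:Add3,r2:Mul1,r3:Add1
  c6: issue SUB r0<-Add2  regs: r0:Add2,r1:Add3,r2:Mul1,r3:Add1
  c7: CDB Add3=-10; issue MUL r1<-Mul2  regs: r0:Add2,r1:Mul2,r2:Mul1,r3:Add1
  c8: -  regs: r0:Add2,r1:Mul2,r2:Mul1,r3:Add1
  c9: -  regs: r0:Add2,r1:Mul2,r2:Mul1,r3:Add1
  c10: CDB Add1=-13  regs: r0:Add2,r1:Mul2,r2:Mul1,r3:-13
  c11: CDB Mul1=48  regs: r0:Add2,r1:Mul2,r2:48,r3:-13
  c12: -  regs: r0:Add2,r1:Mul2,r2:48,r3:-13

STATUS = VALUE -13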